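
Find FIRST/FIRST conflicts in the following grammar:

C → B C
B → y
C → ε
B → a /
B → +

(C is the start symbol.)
No FIRST/FIRST conflicts.

A FIRST/FIRST conflict occurs when two productions N → α and N → β for the same non-terminal have FIRST(α) ∩ FIRST(β) ≠ ∅ (with ε ∈ FIRST of a nullable right-hand side, so two nullable alternatives also conflict).

FIRST sets of the non-terminals at (or reachable through a nullable prefix from) the front of some alternative:
  FIRST(B) = { '+', 'a', 'y' }

Productions for C:
  C → B C: FIRST = { '+', 'a', 'y' }
  C → ε: FIRST = { ε }
Productions for B:
  B → y: FIRST = { 'y' }
  B → a /: FIRST = { 'a' }
  B → +: FIRST = { '+' }

All alternatives of each non-terminal have pairwise disjoint FIRST sets.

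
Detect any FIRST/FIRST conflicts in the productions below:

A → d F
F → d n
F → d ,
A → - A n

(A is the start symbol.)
A FIRST/FIRST conflict occurs when two productions N → α and N → β for the same non-terminal have FIRST(α) ∩ FIRST(β) ≠ ∅ (with ε ∈ FIRST of a nullable right-hand side, so two nullable alternatives also conflict).

Productions for A:
  A → d F: FIRST = { 'd' }
  A → - A n: FIRST = { '-' }
Productions for F:
  F → d n: FIRST = { 'd' }
  F → d ,: FIRST = { 'd' }

Conflict for F: F → d n and F → d ,
  Overlap: { 'd' }

Answer: Yes. F → d n / F → d ',' on { 'd' }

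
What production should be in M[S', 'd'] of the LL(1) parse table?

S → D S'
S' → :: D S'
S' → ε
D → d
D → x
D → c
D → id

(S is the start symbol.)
Empty (error entry)

To find M[S', 'd'], we find productions for S' where 'd' is in the predict set (PREDICT(N → α) = (FIRST(α) \ {ε}) ∪ (FOLLOW(N) if α ⇒* ε)).

Relevant sets:
  FOLLOW(S') = { $ }

S' → :: D S': PREDICT = { '::' }
S' → ε: PREDICT = { $ }

M[S', 'd'] is empty (no production applies)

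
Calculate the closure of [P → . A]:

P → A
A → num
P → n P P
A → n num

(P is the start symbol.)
To compute CLOSURE, for each item [A → α.Bβ] where B is a non-terminal, add [B → .γ] for all productions B → γ; repeat for the newly added items until nothing changes.

Start with: [P → . A]
  [P → . A] has the dot before A: add [A → . num], [A → . n num]
No further items can be added.

CLOSURE = { [A → . n num], [A → . num], [P → . A] }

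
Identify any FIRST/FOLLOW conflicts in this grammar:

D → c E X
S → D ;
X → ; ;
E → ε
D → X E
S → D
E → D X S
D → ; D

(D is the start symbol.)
A FIRST/FOLLOW conflict occurs when a non-terminal N has a nullable alternative N → β (β ⇒* ε) and another alternative N → α with FIRST(α) ∩ FOLLOW(N) ≠ ∅: on such a lookahead the parser cannot decide between expanding α and letting N vanish via β.

Nullable non-terminals: E.
FIRST sets used below: FIRST(D) = { ';', 'c' }

E: nullable alternative(s) E → ε; FOLLOW(E) = { $, ';' }
  E → ε: FIRST \ {ε} = { } — this is the only nullable alternative, skip
  E → D X S: FIRST \ {ε} = { ';', 'c' } — overlaps FOLLOW(E) on { ';' }: CONFLICT

D, S, X have no nullable alternative, so no FIRST/FOLLOW check is needed there.

So the grammar has 1 FIRST/FOLLOW conflict (marked CONFLICT above).

Answer: Yes. E → D X S with FOLLOW(E) on { ';' }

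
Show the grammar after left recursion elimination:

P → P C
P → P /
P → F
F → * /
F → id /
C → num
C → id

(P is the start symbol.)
P is directly left-recursive. The standard transformation for
  A → A α₁ | ... | A α_m | β₁ | ... | β_n
is
  A  → β₁ A' | ... | β_n A'
  A' → α₁ A' | ... | α_m A' | ε

P → F becomes P → F P'
P → P C becomes P' → C P'
P → P / becomes P' → / P'
Add P' → ε

Productions for other non-terminals are unchanged:
  F → * /
  F → id /
  C → num
  C → id

Resulting grammar:
P → F P'
P' → C P'
P' → / P'
P' → ε
F → * /
F → id /
C → num
C → id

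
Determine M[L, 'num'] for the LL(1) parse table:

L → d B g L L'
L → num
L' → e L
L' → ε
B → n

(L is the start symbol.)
To find M[L, 'num'], we find productions for L where 'num' is in the predict set (PREDICT(N → α) = (FIRST(α) \ {ε}) ∪ (FOLLOW(N) if α ⇒* ε)).

L → d B g L L': PREDICT = { 'd' }
L → num: PREDICT = { 'num' }
  'num' is in predict set, so this production goes in M[L, 'num']

M[L, 'num'] = L → num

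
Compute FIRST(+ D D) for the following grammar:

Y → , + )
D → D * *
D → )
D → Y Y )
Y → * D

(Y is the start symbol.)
To compute FIRST(+ D D), process the symbols left to right:
Symbol + is a terminal. Add '+' and stop.
FIRST(+ D D) = { '+' }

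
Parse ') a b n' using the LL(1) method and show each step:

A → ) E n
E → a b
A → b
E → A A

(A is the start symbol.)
Stack is shown with the top on the left.

Stack    Input      Action
--------------------------
A $      ) a b n $  output A → ) E n
) E n $  ) a b n $  match ')'
E n $    a b n $    output E → a b
a b n $  a b n $    match 'a'
b n $    b n $      match 'b'
n $      n $        match 'n'
$        $          accept

The string is accepted.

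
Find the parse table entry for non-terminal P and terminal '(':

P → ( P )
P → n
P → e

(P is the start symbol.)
To find M[P, '('], we find productions for P where '(' is in the predict set (PREDICT(N → α) = (FIRST(α) \ {ε}) ∪ (FOLLOW(N) if α ⇒* ε)).

P → ( P ): PREDICT = { '(' }
  '(' is in predict set, so this production goes in M[P, '(']
P → n: PREDICT = { 'n' }
P → e: PREDICT = { 'e' }

M[P, '('] = P → ( P )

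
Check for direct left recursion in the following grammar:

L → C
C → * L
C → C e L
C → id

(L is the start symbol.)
Yes, C is left-recursive

L → C: starts with C
C → * L: starts with '*'
C → C e L: LEFT RECURSIVE (starts with C)
C → id: starts with id

The grammar has direct left recursion on: C.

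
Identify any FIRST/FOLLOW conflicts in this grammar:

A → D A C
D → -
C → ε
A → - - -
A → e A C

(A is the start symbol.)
A FIRST/FOLLOW conflict occurs when a non-terminal N has a nullable alternative N → β (β ⇒* ε) and another alternative N → α with FIRST(α) ∩ FOLLOW(N) ≠ ∅: on such a lookahead the parser cannot decide between expanding α and letting N vanish via β.

Nullable non-terminals: C.
C has a nullable alternative but only one production, so nothing to check.

A, D have no nullable alternative, so no FIRST/FOLLOW check is needed there.

No FIRST/FOLLOW conflicts found.

Answer: No FIRST/FOLLOW conflicts.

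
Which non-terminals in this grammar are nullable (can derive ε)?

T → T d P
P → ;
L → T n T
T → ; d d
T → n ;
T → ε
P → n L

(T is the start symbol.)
ε-productions: T → ε
So T is immediately nullable.
No further non-terminal can be added: every production for the remaining non-terminals contains a terminal or a non-nullable non-terminal.
Nullable = { 'T' }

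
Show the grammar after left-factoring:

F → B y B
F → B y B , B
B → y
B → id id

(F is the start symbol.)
F → B y B F'
F' → ε
F' → , B
B → y
B → id id

Left-factoring transforms A → αβ₁ | αβ₂ into A → αA' and A' → β₁ | β₂
(α is the longest common prefix among the alternatives). Repeat until
no nonterminal has two alternatives with a common prefix.

Round 1: F has alternatives sharing prefix 'B y B'. Introduce F': F → B y B F'
  Add: F' → ε
  Add: F' → , B

No remaining common prefixes — done.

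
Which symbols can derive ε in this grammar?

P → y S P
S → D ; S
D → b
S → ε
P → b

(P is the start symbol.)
{ 'S' }

A non-terminal is nullable if it can derive ε (the empty string): either it has an ε-production, or it has a production whose right-hand side consists entirely of nullable non-terminals.

ε-productions: S → ε
So S is immediately nullable.
No further non-terminal can be added: every production for the remaining non-terminals contains a terminal or a non-nullable non-terminal.
Nullable = { 'S' }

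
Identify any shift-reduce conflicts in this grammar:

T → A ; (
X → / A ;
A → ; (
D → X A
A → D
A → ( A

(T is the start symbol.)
No shift-reduce conflicts

A shift-reduce conflict occurs when an LR(0) state has both:
  - a complete (reduce) item [A → α .] (dot at the end), and
  - a shift item [B → β . c γ] (dot before a terminal).

Augment with T' → T and build the canonical LR(0) collection (I0 = CLOSURE({[T' → . T]}), then GOTO on every symbol after a dot until no new states appear). It has 15 states:
  I0: { [A → . ( A], [A → . ; (], [A → . D], [D → . X A], [T → . A ; (], [T' → . T], [X → . / A ;] }  — shift
  I1: { [A → ( . A], [A → . ( A], [A → . ; (], [A → . D], [D → . X A], [X → . / A ;] }  — shift
  I2: { [A → . ( A], [A → . ; (], [A → . D], [D → . X A], [X → . / A ;], [X → / . A ;] }  — shift
  I3: { [A → ; . (] }  — shift
  I4: { [T → A . ; (] }  — shift
  I5: { [A → D .] }  — reduce
  I6: { [T' → T .] }  — accept
  I7: { [A → . ( A], [A → . ; (], [A → . D], [D → . X A], [D → X . A], [X → . / A ;] }  — shift
  I8: { [D → X A .] }  — reduce
  I9: { [T → A ; . (] }  — shift
  I10: { [T → A ; ( .] }  — reduce
  I11: { [A → ; ( .] }  — reduce
  I12: { [X → / A . ;] }  — shift
  I13: { [X → / A ; .] }  — reduce
  I14: { [A → ( A .] }  — reduce

No state contains both a complete item and a shift item.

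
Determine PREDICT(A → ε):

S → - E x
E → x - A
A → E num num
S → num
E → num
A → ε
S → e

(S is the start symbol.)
{ 'num', 'x' }

PREDICT(A → ε) = (FIRST(RHS) \ {ε}) ∪ (FOLLOW(A) if ε ∈ FIRST(RHS), i.e. RHS ⇒* ε)
The right-hand side is ε (FIRST(ε) = { ε }), so the predict set is FOLLOW(A) = { 'num', 'x' }
PREDICT(A → ε) = { 'num', 'x' }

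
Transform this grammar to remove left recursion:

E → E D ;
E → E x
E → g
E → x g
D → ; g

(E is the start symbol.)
E is directly left-recursive. The standard transformation for
  A → A α₁ | ... | A α_m | β₁ | ... | β_n
is
  A  → β₁ A' | ... | β_n A'
  A' → α₁ A' | ... | α_m A' | ε

E → g becomes E → g E'
E → x g becomes E → x g E'
E → E D ; becomes E' → D ; E'
E → E x becomes E' → x E'
Add E' → ε

Productions for other non-terminals are unchanged:
  D → ; g

Resulting grammar:
E → g E'
E → x g E'
E' → D ; E'
E' → x E'
E' → ε
D → ; g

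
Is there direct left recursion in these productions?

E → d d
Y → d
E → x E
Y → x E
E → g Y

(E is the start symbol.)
No direct left recursion

E → d d: starts with d
Y → d: starts with d
E → x E: starts with x
Y → x E: starts with x
E → g Y: starts with g

No direct left recursion found.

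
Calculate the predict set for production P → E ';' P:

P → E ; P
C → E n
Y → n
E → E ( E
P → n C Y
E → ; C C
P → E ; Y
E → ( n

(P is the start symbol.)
{ '(', ';' }

PREDICT(P → E ';' P) = (FIRST(RHS) \ {ε}) ∪ (FOLLOW(P) if ε ∈ FIRST(RHS), i.e. RHS ⇒* ε)
FIRST(E) = { '(', ';' }
FIRST(E ';' P) = { '(', ';' }
ε ∉ FIRST(E ';' P), so FOLLOW(P) is not added.
PREDICT(P → E ';' P) = { '(', ';' }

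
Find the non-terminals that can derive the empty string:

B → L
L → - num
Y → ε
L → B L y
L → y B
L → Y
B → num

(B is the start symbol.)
{ 'B', 'L', 'Y' }

ε-productions: Y → ε
So Y is immediately nullable.
L → Y: every symbol on the right is nullable, so L is nullable too.
B → L: every symbol on the right is nullable, so B is nullable too.
Every non-terminal is now nullable.
Nullable = { 'B', 'L', 'Y' }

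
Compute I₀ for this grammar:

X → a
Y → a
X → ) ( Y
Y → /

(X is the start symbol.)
{ [X → . ) ( Y], [X → . a], [X' → . X] }

First, augment the grammar with X' → X
I₀ = CLOSURE({ [X' → . X] }):
  [X' → . X] has the dot before X: add [X → . a], [X → . ) ( Y]
No further items can be added.

I₀ = { [X → . ) ( Y], [X → . a], [X' → . X] }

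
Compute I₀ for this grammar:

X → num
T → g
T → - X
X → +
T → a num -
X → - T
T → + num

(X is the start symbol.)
First, augment the grammar with X' → X
I₀ = CLOSURE({ [X' → . X] }):
  [X' → . X] has the dot before X: add [X → . num], [X → . +], [X → . - T]
No further items can be added.

I₀ = { [X → . +], [X → . - T], [X → . num], [X' → . X] }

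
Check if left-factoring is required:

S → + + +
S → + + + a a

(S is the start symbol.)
Left-factoring is needed when two productions for the same non-terminal
share a common prefix on the right-hand side.

Productions for S:
  S → + + +
  S → + + + a a

Found common prefix '+ + +' in productions for S

Answer: Yes, S has productions with common prefix '+ + +'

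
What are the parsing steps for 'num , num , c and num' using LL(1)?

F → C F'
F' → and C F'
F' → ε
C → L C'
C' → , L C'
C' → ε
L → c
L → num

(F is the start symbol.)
LL(1) parsing maintains a stack (initially the start symbol over $) and the input. At each step: if the stack top is a terminal, match it against the current input token; if it is a non-terminal N, replace it with the RHS of M[N, lookahead] (the unique production whose predict set contains the lookahead).

Stack is shown with the top on the left.

Stack        Input                    Action
--------------------------------------------
F $          num , num , c and num $  output F → C F'
C F' $       num , num , c and num $  output C → L C'
L C' F' $    num , num , c and num $  output L → num
num C' F' $  num , num , c and num $  match 'num'
C' F' $      , num , c and num $      output C' → , L C'
, L C' F' $  , num , c and num $      match ','
L C' F' $    num , c and num $        output L → num
num C' F' $  num , c and num $        match 'num'
C' F' $      , c and num $            output C' → , L C'
, L C' F' $  , c and num $            match ','
L C' F' $    c and num $              output L → c
c C' F' $    c and num $              match 'c'
C' F' $      and num $                output C' → ε
F' $         and num $                output F' → and C F'
and C F' $   and num $                match 'and'
C F' $       num $                    output C → L C'
L C' F' $    num $                    output L → num
num C' F' $  num $                    match 'num'
C' F' $      $                        output C' → ε
F' $         $                        output F' → ε
$            $                        accept

The string is accepted.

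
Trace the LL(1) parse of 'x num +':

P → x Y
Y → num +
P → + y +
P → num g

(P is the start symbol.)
LL(1) parsing maintains a stack (initially the start symbol over $) and the input. At each step: if the stack top is a terminal, match it against the current input token; if it is a non-terminal N, replace it with the RHS of M[N, lookahead] (the unique production whose predict set contains the lookahead).

Stack is shown with the top on the left.

Stack    Input      Action
--------------------------
P $      x num + $  output P → x Y
x Y $    x num + $  match 'x'
Y $      num + $    output Y → num +
num + $  num + $    match 'num'
+ $      + $        match '+'
$        $          accept

The string is accepted.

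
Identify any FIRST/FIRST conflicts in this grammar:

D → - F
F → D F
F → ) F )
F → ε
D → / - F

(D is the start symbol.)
FIRST sets of the non-terminals at (or reachable through a nullable prefix from) the front of some alternative:
  FIRST(D) = { '-', '/' }

Productions for D:
  D → - F: FIRST = { '-' }
  D → / - F: FIRST = { '/' }
Productions for F:
  F → D F: FIRST = { '-', '/' }
  F → ) F ): FIRST = { ')' }
  F → ε: FIRST = { ε }

All alternatives of each non-terminal have pairwise disjoint FIRST sets.

Answer: No FIRST/FIRST conflicts.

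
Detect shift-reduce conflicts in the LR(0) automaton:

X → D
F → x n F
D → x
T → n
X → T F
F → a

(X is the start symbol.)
No shift-reduce conflicts

A shift-reduce conflict occurs when an LR(0) state has both:
  - a complete (reduce) item [A → α .] (dot at the end), and
  - a shift item [B → β . c γ] (dot before a terminal).

Augment with X' → X and build the canonical LR(0) collection (I0 = CLOSURE({[X' → . X]}), then GOTO on every symbol after a dot until no new states appear). It has 11 states:
  I0: { [D → . x], [T → . n], [X → . D], [X → . T F], [X' → . X] }  — shift
  I1: { [X → D .] }  — reduce
  I2: { [F → . a], [F → . x n F], [X → T . F] }  — shift
  I3: { [X' → X .] }  — accept
  I4: { [T → n .] }  — reduce
  I5: { [D → x .] }  — reduce
  I6: { [X → T F .] }  — reduce
  I7: { [F → a .] }  — reduce
  I8: { [F → x . n F] }  — shift
  I9: { [F → . a], [F → . x n F], [F → x n . F] }  — shift
  I10: { [F → x n F .] }  — reduce

No state contains both a complete item and a shift item.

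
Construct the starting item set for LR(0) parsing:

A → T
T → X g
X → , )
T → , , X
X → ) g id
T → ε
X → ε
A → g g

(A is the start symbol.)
First, augment the grammar with A' → A
I₀ = CLOSURE({ [A' → . A] }):
  [A' → . A] has the dot before A: add [A → . T], [A → . g g]
  [A → . T] has the dot before T: add [T → . X g], [T → . , , X], [T → .]
  [T → . X g] has the dot before X: add [X → . , )], [X → . ) g id], [X → .]
No further items can be added.

I₀ = { [A → . T], [A → . g g], [A' → . A], [T → . , , X], [T → . X g], [T → .], [X → . ) g id], [X → . , )], [X → .] }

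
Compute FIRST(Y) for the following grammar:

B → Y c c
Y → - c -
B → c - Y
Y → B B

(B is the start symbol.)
To compute FIRST(Y), examine every production with Y on the left-hand side, reading each right-hand side left to right until a non-nullable symbol is reached.

FIRST sets of the other non-terminals involved (by the same procedure, iterated to a fixed point):
  FIRST(B) = { '-', 'c' }

From Y → - c -:
  - '-' is a terminal: add '-' and stop
From Y → B B:
  - B is a non-terminal: add FIRST(B) \ {ε} = { '-', 'c' }
    B is not nullable, so stop

Collecting: FIRST(Y) = { '-', 'c' }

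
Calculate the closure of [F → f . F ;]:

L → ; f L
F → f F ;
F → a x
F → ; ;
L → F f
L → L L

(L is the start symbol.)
To compute CLOSURE, for each item [A → α.Bβ] where B is a non-terminal, add [B → .γ] for all productions B → γ; repeat for the newly added items until nothing changes.

Start with: [F → f . F ;]
  [F → f . F ;] has the dot before F: add [F → . f F ;], [F → . a x], [F → . ; ;]
No further items can be added.

CLOSURE = { [F → . ; ;], [F → . a x], [F → . f F ;], [F → f . F ;] }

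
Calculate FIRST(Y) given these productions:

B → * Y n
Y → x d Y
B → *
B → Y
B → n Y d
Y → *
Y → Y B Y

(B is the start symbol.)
{ '*', 'x' }

To compute FIRST(Y), examine every production with Y on the left-hand side, reading each right-hand side left to right until a non-nullable symbol is reached.

From Y → x d Y:
  - x is a terminal: add 'x' and stop
From Y → *:
  - '*' is a terminal: add '*' and stop
From Y → Y B Y:
  - Y is the symbol being defined: contributes nothing new
    Y is not nullable, so stop

Collecting: FIRST(Y) = { '*', 'x' }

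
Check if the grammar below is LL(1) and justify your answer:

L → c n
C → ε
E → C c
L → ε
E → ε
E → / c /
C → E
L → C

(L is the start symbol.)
No. Predict set conflict for L: { 'c' }

A grammar is LL(1) if for each non-terminal N with multiple productions, the predict sets of those productions are pairwise disjoint, where PREDICT(N → α) = (FIRST(α) \ {ε}) ∪ (FOLLOW(N) if α ⇒* ε).

Relevant sets:
  FIRST(C) = { '/', 'c', ε }
  FIRST(E) = { '/', 'c', ε }
  FOLLOW(L) = { $ }
  FOLLOW(C) = { $, 'c' }
  FOLLOW(E) = { $, 'c' }

For L:
  PREDICT(L → c n) = { 'c' }
  PREDICT(L → ε) = { $ }
  PREDICT(L → C) = { $, '/', 'c' }
For C:
  PREDICT(C → ε) = { $, 'c' }
  PREDICT(C → E) = { $, '/', 'c' }
For E:
  PREDICT(E → C c) = { '/', 'c' }
  PREDICT(E → ε) = { $, 'c' }
  PREDICT(E → '/' c '/') = { '/' }

Conflict found: Predict set conflict for L: { 'c' }
The grammar is NOT LL(1).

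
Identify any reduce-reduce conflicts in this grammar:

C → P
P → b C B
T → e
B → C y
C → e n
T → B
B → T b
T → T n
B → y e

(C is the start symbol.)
A reduce-reduce conflict occurs when an LR(0) state has two complete items [A → α .] and [B → β .] — both call for a reduction, and with no lookahead the parser cannot choose between them.

Augment with C' → C and build the canonical LR(0) collection (I0 = CLOSURE({[C' → . C]}), then GOTO on every symbol after a dot until no new states appear). It has 16 states:
  I0: { [C → . P], [C → . e n], [C' → . C], [P → . b C B] }  — shift
  I1: { [C' → C .] }  — accept
  I2: { [C → P .] }  — reduce
  I3: { [C → . P], [C → . e n], [P → . b C B], [P → b . C B] }  — shift
  I4: { [C → e . n] }  — shift
  I5: { [C → e n .] }  — reduce
  I6: { [B → . C y], [B → . T b], [B → . y e], [C → . P], [C → . e n], [P → . b C B], [P → b C . B], [T → . B], [T → . T n], [T → . e] }  — shift
  I7: { [P → b C B .], [T → B .] }  — 2 reduces
  I8: { [B → C . y] }  — shift
  I9: { [B → T . b], [T → T . n] }  — shift
  I10: { [C → e . n], [T → e .] }  — shift, reduce
  I11: { [B → y . e] }  — shift
  I12: { [B → y e .] }  — reduce
  I13: { [B → T b .] }  — reduce
  I14: { [T → T n .] }  — reduce
  I15: { [B → C y .] }  — reduce

I7 contains complete items [P → b C B .], [T → B .] — reduce-reduce conflict.

Answer: Yes — I7: [P → b C B .] vs [T → B .]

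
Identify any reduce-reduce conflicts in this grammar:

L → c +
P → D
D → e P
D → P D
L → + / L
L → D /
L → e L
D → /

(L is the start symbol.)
Yes — I10: [D → P D .] vs [P → D .]

Augment with L' → L and build the canonical LR(0) collection (I0 = CLOSURE({[L' → . L]}), then GOTO on every symbol after a dot until no new states appear). It has 17 states:
  I0: { [D → . /], [D → . P D], [D → . e P], [L → . + / L], [L → . D /], [L → . c +], [L → . e L], [L' → . L], [P → . D] }  — shift
  I1: { [L → + . / L] }  — shift
  I2: { [D → / .] }  — reduce
  I3: { [L → D . /], [P → D .] }  — shift, reduce
  I4: { [L' → L .] }  — accept
  I5: { [D → . /], [D → . P D], [D → . e P], [D → P . D], [P → . D] }  — shift
  I6: { [L → c . +] }  — shift
  I7: { [D → . /], [D → . P D], [D → . e P], [D → e . P], [L → . + / L], [L → . D /], [L → . c +], [L → . e L], [L → e . L], [P → . D] }  — shift
  I8: { [L → e L .] }  — reduce
  I9: { [D → . /], [D → . P D], [D → . e P], [D → P . D], [D → e P .], [P → . D] }  — shift, reduce
  I10: { [D → P D .], [P → D .] }  — 2 reduces
  I11: { [D → . /], [D → . P D], [D → . e P], [D → e . P], [P → . D] }  — shift
  I12: { [P → D .] }  — reduce
  I13: { [L → c + .] }  — reduce
  I14: { [L → D / .] }  — reduce
  I15: { [D → . /], [D → . P D], [D → . e P], [L → + / . L], [L → . + / L], [L → . D /], [L → . c +], [L → . e L], [P → . D] }  — shift
  I16: { [L → + / L .] }  — reduce

I10 contains complete items [D → P D .], [P → D .] — reduce-reduce conflict.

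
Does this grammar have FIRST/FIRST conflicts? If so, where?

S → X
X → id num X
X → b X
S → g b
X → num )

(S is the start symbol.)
No FIRST/FIRST conflicts.

A FIRST/FIRST conflict occurs when two productions N → α and N → β for the same non-terminal have FIRST(α) ∩ FIRST(β) ≠ ∅ (with ε ∈ FIRST of a nullable right-hand side, so two nullable alternatives also conflict).

FIRST sets of the non-terminals at (or reachable through a nullable prefix from) the front of some alternative:
  FIRST(X) = { 'b', 'id', 'num' }

Productions for S:
  S → X: FIRST = { 'b', 'id', 'num' }
  S → g b: FIRST = { 'g' }
Productions for X:
  X → id num X: FIRST = { 'id' }
  X → b X: FIRST = { 'b' }
  X → num ): FIRST = { 'num' }

All alternatives of each non-terminal have pairwise disjoint FIRST sets.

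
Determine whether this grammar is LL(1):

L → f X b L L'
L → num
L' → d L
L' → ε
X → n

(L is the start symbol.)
Relevant sets:
  FOLLOW(L') = { $, 'd' }

For L:
  PREDICT(L → f X b L L') = { 'f' }
  PREDICT(L → num) = { 'num' }
For L':
  PREDICT(L' → d L) = { 'd' }
  PREDICT(L' → ε) = { $, 'd' }
X has a single production, so nothing to check there.

Conflict found: Predict set conflict for L': { 'd' }
The grammar is NOT LL(1).

Answer: No. Predict set conflict for L': { 'd' }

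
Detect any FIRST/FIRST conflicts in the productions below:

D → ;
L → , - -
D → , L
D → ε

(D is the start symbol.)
A FIRST/FIRST conflict occurs when two productions N → α and N → β for the same non-terminal have FIRST(α) ∩ FIRST(β) ≠ ∅ (with ε ∈ FIRST of a nullable right-hand side, so two nullable alternatives also conflict).

Productions for D:
  D → ;: FIRST = { ';' }
  D → , L: FIRST = { ',' }
  D → ε: FIRST = { ε }
L has only one production, so no FIRST/FIRST conflict is possible there.

All alternatives of each non-terminal have pairwise disjoint FIRST sets.

Answer: No FIRST/FIRST conflicts.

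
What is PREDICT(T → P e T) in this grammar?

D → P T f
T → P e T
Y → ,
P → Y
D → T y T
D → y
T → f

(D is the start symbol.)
PREDICT(T → P e T) = (FIRST(RHS) \ {ε}) ∪ (FOLLOW(T) if ε ∈ FIRST(RHS), i.e. RHS ⇒* ε)
FIRST(P) = { ',' }
FIRST(P e T) = { ',' }
ε ∉ FIRST(P e T), so FOLLOW(T) is not added.
PREDICT(T → P e T) = { ',' }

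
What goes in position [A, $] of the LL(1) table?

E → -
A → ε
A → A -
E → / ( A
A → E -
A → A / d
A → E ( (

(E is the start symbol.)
A → ε

To find M[A, $], we find productions for A where $ is in the predict set (PREDICT(N → α) = (FIRST(α) \ {ε}) ∪ (FOLLOW(N) if α ⇒* ε)).

Relevant sets:
  FIRST(A) = { '-', '/', ε }
  FIRST(E) = { '-', '/' }
  FOLLOW(A) = { $, '(', '-', '/' }

A → ε: PREDICT = { $, '(', '-', '/' }
  $ is in predict set, so this production goes in M[A, $]
A → A -: PREDICT = { '-', '/' }
A → E -: PREDICT = { '-', '/' }
A → A / d: PREDICT = { '-', '/' }
A → E ( (: PREDICT = { '-', '/' }

M[A, $] = A → ε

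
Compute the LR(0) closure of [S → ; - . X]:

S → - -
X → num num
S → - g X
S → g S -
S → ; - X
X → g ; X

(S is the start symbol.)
{ [S → ; - . X], [X → . g ; X], [X → . num num] }

To compute CLOSURE, for each item [A → α.Bβ] where B is a non-terminal, add [B → .γ] for all productions B → γ; repeat for the newly added items until nothing changes.

Start with: [S → ; - . X]
  [S → ; - . X] has the dot before X: add [X → . num num], [X → . g ; X]
No further items can be added.

CLOSURE = { [S → ; - . X], [X → . g ; X], [X → . num num] }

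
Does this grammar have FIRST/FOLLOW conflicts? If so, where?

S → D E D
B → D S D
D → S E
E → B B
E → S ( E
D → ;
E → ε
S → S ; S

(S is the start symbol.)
Yes. E → B B with FOLLOW(E) on { ';' }; E → S '(' E with FOLLOW(E) on { ';' }

A FIRST/FOLLOW conflict occurs when a non-terminal N has a nullable alternative N → β (β ⇒* ε) and another alternative N → α with FIRST(α) ∩ FOLLOW(N) ≠ ∅: on such a lookahead the parser cannot decide between expanding α and letting N vanish via β.

Nullable non-terminals: E.
FIRST sets used below: FIRST(B) = { ';' }, FIRST(S) = { ';' }

E: nullable alternative(s) E → ε; FOLLOW(E) = { $, '(', ';' }
  E → B B: FIRST \ {ε} = { ';' } — overlaps FOLLOW(E) on { ';' }: CONFLICT
  E → S ( E: FIRST \ {ε} = { ';' } — overlaps FOLLOW(E) on { ';' }: CONFLICT
  E → ε: FIRST \ {ε} = { } — this is the only nullable alternative, skip

B, D, S have no nullable alternative, so no FIRST/FOLLOW check is needed there.

So the grammar has 2 FIRST/FOLLOW conflicts (marked CONFLICT above).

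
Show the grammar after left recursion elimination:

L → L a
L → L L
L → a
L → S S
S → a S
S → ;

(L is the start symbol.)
L → a L'
L → S S L'
L' → a L'
L' → L L'
L' → ε
S → a S
S → ;

L is directly left-recursive. The standard transformation for
  A → A α₁ | ... | A α_m | β₁ | ... | β_n
is
  A  → β₁ A' | ... | β_n A'
  A' → α₁ A' | ... | α_m A' | ε

L → a becomes L → a L'
L → S S becomes L → S S L'
L → L a becomes L' → a L'
L → L L becomes L' → L L'
Add L' → ε

Productions for other non-terminals are unchanged:
  S → a S
  S → ;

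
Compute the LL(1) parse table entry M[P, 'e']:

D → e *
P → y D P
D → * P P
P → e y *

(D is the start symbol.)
To find M[P, 'e'], we find productions for P where 'e' is in the predict set (PREDICT(N → α) = (FIRST(α) \ {ε}) ∪ (FOLLOW(N) if α ⇒* ε)).

P → y D P: PREDICT = { 'y' }
P → e y *: PREDICT = { 'e' }
  'e' is in predict set, so this production goes in M[P, 'e']

M[P, 'e'] = P → e y *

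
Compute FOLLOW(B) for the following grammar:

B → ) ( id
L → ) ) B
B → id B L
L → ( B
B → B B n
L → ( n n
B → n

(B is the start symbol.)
{ $, '(', ')', 'id', 'n' }

To compute FOLLOW(B), find every occurrence of B on a right-hand side N → α B β: add FIRST(β) \ {ε}, and if β is empty or nullable also add FOLLOW(N). Iterate to a fixed point.

B is the start symbol, so $ ∈ FOLLOW(B).
In L → ) ) B: B is at the end, add FOLLOW(L)
In B → id B L: B is followed by L, add FIRST(L) \ {ε} = { '(', ')' }
In L → ( B: B is at the end, add FOLLOW(L)
In B → B B n: B is followed by B n, add FIRST(B n) \ {ε} = { ')', 'id', 'n' }
In B → B B n: B is followed by n, add FIRST(n) \ {ε} = { 'n' }

The FOLLOW sets referred to above (computed the same way, to a fixed point):
  FOLLOW(L) = { $, '(', ')', 'id', 'n' }

Taking the union: FOLLOW(B) = { $, '(', ')', 'id', 'n' }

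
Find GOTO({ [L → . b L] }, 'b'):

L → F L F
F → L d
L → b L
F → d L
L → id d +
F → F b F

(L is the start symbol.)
GOTO(I, 'b') = CLOSURE({ [A → αX.β] : [A → α.Xβ] ∈ I, X = 'b' })

Items with dot before 'b', with the dot advanced:
  [L → . b L] → [L → b . L]
Closure of the advanced items:
  [L → b . L] has the dot before L: add [L → . F L F], [L → . b L], [L → . id d +]
  [L → . F L F] has the dot before F: add [F → . L d], [F → . d L], [F → . F b F]

GOTO = { [F → . F b F], [F → . L d], [F → . d L], [L → . F L F], [L → . b L], [L → . id d +], [L → b . L] }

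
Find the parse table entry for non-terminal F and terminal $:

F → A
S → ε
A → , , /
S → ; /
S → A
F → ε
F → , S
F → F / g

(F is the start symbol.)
F → ε

To find M[F, $], we find productions for F where $ is in the predict set (PREDICT(N → α) = (FIRST(α) \ {ε}) ∪ (FOLLOW(N) if α ⇒* ε)).

Relevant sets:
  FIRST(A) = { ',' }
  FIRST(F) = { ',', '/', ε }
  FOLLOW(F) = { $, '/' }

F → A: PREDICT = { ',' }
F → ε: PREDICT = { $, '/' }
  $ is in predict set, so this production goes in M[F, $]
F → , S: PREDICT = { ',' }
F → F / g: PREDICT = { ',', '/' }

M[F, $] = F → ε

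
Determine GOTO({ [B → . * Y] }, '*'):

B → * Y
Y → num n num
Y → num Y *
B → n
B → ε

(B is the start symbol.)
{ [B → * . Y], [Y → . num Y *], [Y → . num n num] }

GOTO(I, '*') = CLOSURE({ [A → αX.β] : [A → α.Xβ] ∈ I, X = '*' })

Items with dot before '*', with the dot advanced:
  [B → . * Y] → [B → * . Y]
Closure of the advanced items:
  [B → * . Y] has the dot before Y: add [Y → . num n num], [Y → . num Y *]

GOTO = { [B → * . Y], [Y → . num Y *], [Y → . num n num] }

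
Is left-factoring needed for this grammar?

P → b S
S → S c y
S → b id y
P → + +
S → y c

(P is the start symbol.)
No, left-factoring is not needed

Left-factoring is needed when two productions for the same non-terminal
share a common prefix on the right-hand side.

Productions for P:
  P → b S
  P → + +
Productions for S:
  S → S c y
  S → b id y
  S → y c

No common prefixes found.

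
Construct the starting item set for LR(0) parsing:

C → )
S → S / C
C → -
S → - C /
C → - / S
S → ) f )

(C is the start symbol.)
First, augment the grammar with C' → C
I₀ = CLOSURE({ [C' → . C] }):
  [C' → . C] has the dot before C: add [C → . )], [C → . -], [C → . - / S]
No further items can be added.

I₀ = { [C → . )], [C → . - / S], [C → . -], [C' → . C] }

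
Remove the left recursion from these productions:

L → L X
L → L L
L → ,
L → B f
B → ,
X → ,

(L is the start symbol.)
L → , L'
L → B f L'
L' → X L'
L' → L L'
L' → ε
B → ,
X → ,

L is directly left-recursive. The standard transformation for
  A → A α₁ | ... | A α_m | β₁ | ... | β_n
is
  A  → β₁ A' | ... | β_n A'
  A' → α₁ A' | ... | α_m A' | ε

L → , becomes L → , L'
L → B f becomes L → B f L'
L → L X becomes L' → X L'
L → L L becomes L' → L L'
Add L' → ε

Productions for other non-terminals are unchanged:
  B → ,
  X → ,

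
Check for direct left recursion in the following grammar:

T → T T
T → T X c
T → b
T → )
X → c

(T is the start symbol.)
T → T T: LEFT RECURSIVE (starts with T)
T → T X c: LEFT RECURSIVE (starts with T)
T → b: starts with b
T → ): starts with ')'
X → c: starts with c

The grammar has direct left recursion on: T.

Answer: Yes, T is left-recursive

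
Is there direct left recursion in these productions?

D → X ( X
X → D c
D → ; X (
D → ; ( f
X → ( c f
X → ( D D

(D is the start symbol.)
Direct left recursion occurs when N → N α for some non-terminal N (the right-hand side begins with the left-hand side itself).

D → X ( X: starts with X
X → D c: starts with D
D → ; X (: starts with ';'
D → ; ( f: starts with ';'
X → ( c f: starts with '('
X → ( D D: starts with '('

No direct left recursion found.

Answer: No direct left recursion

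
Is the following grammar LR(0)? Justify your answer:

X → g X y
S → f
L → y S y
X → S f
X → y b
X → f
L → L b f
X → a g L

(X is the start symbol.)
No. Reduce-reduce conflict: [S → f .] and [X → f .]

Augment with X' → X and build the canonical LR(0) collection (I0 = CLOSURE({[X' → . X]}), then GOTO on every symbol after a dot until no new states appear). It has 19 states:
  I0: { [S → . f], [X → . S f], [X → . a g L], [X → . f], [X → . g X y], [X → . y b], [X' → . X] }  — shift
  I1: { [X → S . f] }  — shift
  I2: { [X' → X .] }  — accept
  I3: { [X → a . g L] }  — shift
  I4: { [S → f .], [X → f .] }  — 2 reduces
  I5: { [S → . f], [X → . S f], [X → . a g L], [X → . f], [X → . g X y], [X → . y b], [X → g . X y] }  — shift
  I6: { [X → y . b] }  — shift
  I7: { [X → y b .] }  — reduce
  I8: { [X → g X . y] }  — shift
  I9: { [X → g X y .] }  — reduce
  I10: { [L → . L b f], [L → . y S y], [X → a g . L] }  — shift
  I11: { [L → L . b f], [X → a g L .] }  — shift, reduce
  I12: { [L → y . S y], [S → . f] }  — shift
  I13: { [L → y S . y] }  — shift
  I14: { [S → f .] }  — reduce
  I15: { [L → y S y .] }  — reduce
  I16: { [L → L b . f] }  — shift
  I17: { [L → L b f .] }  — reduce
  I18: { [X → S f .] }  — reduce

Conflict in state I4:
  Reduce-reduce conflict: [S → f .] and [X → f .]
So the grammar is NOT LR(0).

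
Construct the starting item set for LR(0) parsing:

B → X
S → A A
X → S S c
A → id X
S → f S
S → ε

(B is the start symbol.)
{ [A → . id X], [B → . X], [B' → . B], [S → . A A], [S → . f S], [S → .], [X → . S S c] }

First, augment the grammar with B' → B
I₀ = CLOSURE({ [B' → . B] }):
  [B' → . B] has the dot before B: add [B → . X]
  [B → . X] has the dot before X: add [X → . S S c]
  [X → . S S c] has the dot before S: add [S → . A A], [S → . f S], [S → .]
  [S → . A A] has the dot before A: add [A → . id X]
No further items can be added.

I₀ = { [A → . id X], [B → . X], [B' → . B], [S → . A A], [S → . f S], [S → .], [X → . S S c] }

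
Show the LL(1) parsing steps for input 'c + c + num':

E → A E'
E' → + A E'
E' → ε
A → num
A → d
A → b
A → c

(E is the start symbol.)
Stack is shown with the top on the left.

Stack     Input          Action
-------------------------------
E $       c + c + num $  output E → A E'
A E' $    c + c + num $  output A → c
c E' $    c + c + num $  match 'c'
E' $      + c + num $    output E' → + A E'
+ A E' $  + c + num $    match '+'
A E' $    c + num $      output A → c
c E' $    c + num $      match 'c'
E' $      + num $        output E' → + A E'
+ A E' $  + num $        match '+'
A E' $    num $          output A → num
num E' $  num $          match 'num'
E' $      $              output E' → ε
$         $              accept

The string is accepted.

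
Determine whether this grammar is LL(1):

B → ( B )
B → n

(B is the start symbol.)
Yes, the grammar is LL(1).

For B:
  PREDICT(B → '(' B ')') = { '(' }
  PREDICT(B → n) = { 'n' }

All predict sets are disjoint. The grammar IS LL(1).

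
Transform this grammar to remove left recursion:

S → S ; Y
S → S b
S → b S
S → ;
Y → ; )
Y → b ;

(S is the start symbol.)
S → b S S'
S → ; S'
S' → ; Y S'
S' → b S'
S' → ε
Y → ; )
Y → b ;

S is directly left-recursive. The standard transformation for
  A → A α₁ | ... | A α_m | β₁ | ... | β_n
is
  A  → β₁ A' | ... | β_n A'
  A' → α₁ A' | ... | α_m A' | ε

S → b S becomes S → b S S'
S → ; becomes S → ; S'
S → S ; Y becomes S' → ; Y S'
S → S b becomes S' → b S'
Add S' → ε

Productions for other non-terminals are unchanged:
  Y → ; )
  Y → b ;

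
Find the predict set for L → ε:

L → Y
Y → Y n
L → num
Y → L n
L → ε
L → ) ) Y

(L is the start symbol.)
{ $, 'n' }

PREDICT(L → ε) = (FIRST(RHS) \ {ε}) ∪ (FOLLOW(L) if ε ∈ FIRST(RHS), i.e. RHS ⇒* ε)
The right-hand side is ε (FIRST(ε) = { ε }), so the predict set is FOLLOW(L) = { $, 'n' }
PREDICT(L → ε) = { $, 'n' }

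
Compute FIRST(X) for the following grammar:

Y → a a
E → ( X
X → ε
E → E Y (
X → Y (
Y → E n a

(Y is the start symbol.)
To compute FIRST(X), examine every production with X on the left-hand side, reading each right-hand side left to right until a non-nullable symbol is reached.

FIRST sets of the other non-terminals involved (by the same procedure, iterated to a fixed point):
  FIRST(Y) = { '(', 'a' }

From X → ε:
  - ε-production, so ε ∈ FIRST(X)
From X → Y (:
  - Y is a non-terminal: add FIRST(Y) \ {ε} = { '(', 'a' }
    Y is not nullable, so stop

Collecting: FIRST(X) = { '(', 'a', ε }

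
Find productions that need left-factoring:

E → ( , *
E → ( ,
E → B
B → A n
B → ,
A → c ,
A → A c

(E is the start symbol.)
Left-factoring is needed when two productions for the same non-terminal
share a common prefix on the right-hand side.

Productions for E:
  E → ( , *
  E → ( ,
  E → B
Productions for B:
  B → A n
  B → ,
Productions for A:
  A → c ,
  A → A c

Found common prefix '( ,' in productions for E

Answer: Yes, E has productions with common prefix '( ,'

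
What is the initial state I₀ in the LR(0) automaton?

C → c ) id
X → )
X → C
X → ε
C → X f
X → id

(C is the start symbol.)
{ [C → . X f], [C → . c ) id], [C' → . C], [X → . )], [X → . C], [X → . id], [X → .] }

First, augment the grammar with C' → C
I₀ = CLOSURE({ [C' → . C] }):
  [C' → . C] has the dot before C: add [C → . c ) id], [C → . X f]
  [C → . X f] has the dot before X: add [X → . )], [X → . C], [X → .], [X → . id]
No further items can be added.

I₀ = { [C → . X f], [C → . c ) id], [C' → . C], [X → . )], [X → . C], [X → . id], [X → .] }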